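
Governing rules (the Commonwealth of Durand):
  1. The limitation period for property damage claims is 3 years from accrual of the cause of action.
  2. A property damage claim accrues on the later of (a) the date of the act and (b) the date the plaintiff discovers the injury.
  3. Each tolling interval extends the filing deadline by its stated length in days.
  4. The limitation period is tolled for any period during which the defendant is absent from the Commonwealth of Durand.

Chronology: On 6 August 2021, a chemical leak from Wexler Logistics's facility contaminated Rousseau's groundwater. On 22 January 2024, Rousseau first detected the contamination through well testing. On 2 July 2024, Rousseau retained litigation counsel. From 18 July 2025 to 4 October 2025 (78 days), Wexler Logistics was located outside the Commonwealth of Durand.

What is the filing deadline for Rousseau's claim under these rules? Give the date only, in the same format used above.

Taking the later of the act (6 August 2021) and discovery (22 January 2024), the claim accrued on 22 January 2024.
The untolled deadline — 3 years after 22 January 2024 — is 22 January 2027.
The period was tolled for 78 days by the defendant's absence from the jurisdiction (18 July 2025 to 4 October 2025), pushing the deadline to 10 April 2027.
None of the other events listed affects the running of the period under the stated rules.

10 April 2027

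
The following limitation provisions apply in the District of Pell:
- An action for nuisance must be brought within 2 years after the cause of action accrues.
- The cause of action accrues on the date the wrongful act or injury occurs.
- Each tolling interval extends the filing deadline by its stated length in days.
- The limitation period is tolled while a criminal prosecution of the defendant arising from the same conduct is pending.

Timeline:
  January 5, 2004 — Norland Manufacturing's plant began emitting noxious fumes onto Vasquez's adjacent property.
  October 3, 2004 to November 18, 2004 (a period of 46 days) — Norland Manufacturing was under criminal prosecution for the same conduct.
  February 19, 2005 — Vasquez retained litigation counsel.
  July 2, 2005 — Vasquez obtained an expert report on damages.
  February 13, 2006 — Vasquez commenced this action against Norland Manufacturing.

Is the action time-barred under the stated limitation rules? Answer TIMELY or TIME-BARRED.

TIMELY

The cause of action accrued on January 5, 2004, the date of the act.
Adding the 2 years base period to January 5, 2004 gives a deadline of January 5, 2006, before any tolling.
The pending criminal prosecution from October 3, 2004 to November 18, 2004 tolled the period for 46 days, extending the deadline to February 20, 2006.
The other events in the timeline have no effect on the limitation period under the stated rules.
Vasquez filed on February 13, 2006, before the February 20, 2006 deadline, so the action is timely.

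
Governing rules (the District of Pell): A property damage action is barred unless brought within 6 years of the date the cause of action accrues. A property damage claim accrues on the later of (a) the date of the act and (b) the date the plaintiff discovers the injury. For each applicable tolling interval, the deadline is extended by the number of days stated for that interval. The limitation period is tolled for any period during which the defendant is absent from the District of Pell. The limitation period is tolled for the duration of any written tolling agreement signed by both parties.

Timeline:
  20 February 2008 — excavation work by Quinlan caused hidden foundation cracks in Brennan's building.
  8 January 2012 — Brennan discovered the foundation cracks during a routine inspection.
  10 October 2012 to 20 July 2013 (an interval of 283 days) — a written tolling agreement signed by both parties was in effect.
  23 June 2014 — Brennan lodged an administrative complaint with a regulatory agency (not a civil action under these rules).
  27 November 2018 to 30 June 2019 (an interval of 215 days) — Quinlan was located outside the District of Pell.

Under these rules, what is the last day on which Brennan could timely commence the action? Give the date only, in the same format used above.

18 October 2018

Because discovery on 8 January 2012 post-dates the 20 February 2008 act, accrual under the later-of rule falls on 8 January 2012.
Adding the 6 years base period to 8 January 2012 gives a deadline of 8 January 2018, before any tolling.
The written tolling agreement from 10 October 2012 to 20 July 2013 tolled the period for 283 days, extending the deadline to 18 October 2018.
The defendant's absence from the jurisdiction starting 27 November 2018 came too late — the period had run on 18 October 2018 — and so does not extend the deadline.
Nothing else in the chronology tolls or restarts the period.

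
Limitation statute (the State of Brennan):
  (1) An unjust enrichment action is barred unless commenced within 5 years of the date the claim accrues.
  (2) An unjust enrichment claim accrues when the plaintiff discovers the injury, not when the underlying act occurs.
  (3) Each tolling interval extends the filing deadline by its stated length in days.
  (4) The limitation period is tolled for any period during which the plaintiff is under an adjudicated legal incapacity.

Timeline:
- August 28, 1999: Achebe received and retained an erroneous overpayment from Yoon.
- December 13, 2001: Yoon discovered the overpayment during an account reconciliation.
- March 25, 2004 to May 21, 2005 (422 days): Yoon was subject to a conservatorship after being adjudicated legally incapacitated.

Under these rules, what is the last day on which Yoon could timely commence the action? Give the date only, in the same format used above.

The claim did not accrue until Yoon discovered the injury on December 13, 2001; the August 28, 1999 act date does not start the clock under the stated rule.
5 years from December 13, 2001 is December 13, 2006.
The plaintiff's legal incapacity from March 25, 2004 to May 21, 2005 tolled the period for 422 days, extending the deadline to February 8, 2008.

February 8, 2008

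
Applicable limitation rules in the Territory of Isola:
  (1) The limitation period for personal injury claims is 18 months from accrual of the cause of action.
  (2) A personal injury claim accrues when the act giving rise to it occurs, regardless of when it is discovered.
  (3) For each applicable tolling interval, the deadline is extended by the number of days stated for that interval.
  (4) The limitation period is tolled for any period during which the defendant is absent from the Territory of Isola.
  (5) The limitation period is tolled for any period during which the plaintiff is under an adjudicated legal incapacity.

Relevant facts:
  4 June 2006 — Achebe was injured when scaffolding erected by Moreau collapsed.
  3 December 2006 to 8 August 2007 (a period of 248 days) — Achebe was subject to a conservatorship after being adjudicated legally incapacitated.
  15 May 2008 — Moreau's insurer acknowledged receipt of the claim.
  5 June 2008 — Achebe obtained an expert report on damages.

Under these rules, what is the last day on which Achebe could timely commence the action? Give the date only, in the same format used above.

The claim accrued on 4 June 2006, when the wrongful act occurred.
The untolled deadline — 18 months after 4 June 2006 — is 4 December 2007.
The plaintiff's legal incapacity from 3 December 2006 to 8 August 2007 tolled the period for 248 days, extending the deadline to 8 August 2008.
The other events in the timeline have no effect on the limitation period under the stated rules.

8 August 2008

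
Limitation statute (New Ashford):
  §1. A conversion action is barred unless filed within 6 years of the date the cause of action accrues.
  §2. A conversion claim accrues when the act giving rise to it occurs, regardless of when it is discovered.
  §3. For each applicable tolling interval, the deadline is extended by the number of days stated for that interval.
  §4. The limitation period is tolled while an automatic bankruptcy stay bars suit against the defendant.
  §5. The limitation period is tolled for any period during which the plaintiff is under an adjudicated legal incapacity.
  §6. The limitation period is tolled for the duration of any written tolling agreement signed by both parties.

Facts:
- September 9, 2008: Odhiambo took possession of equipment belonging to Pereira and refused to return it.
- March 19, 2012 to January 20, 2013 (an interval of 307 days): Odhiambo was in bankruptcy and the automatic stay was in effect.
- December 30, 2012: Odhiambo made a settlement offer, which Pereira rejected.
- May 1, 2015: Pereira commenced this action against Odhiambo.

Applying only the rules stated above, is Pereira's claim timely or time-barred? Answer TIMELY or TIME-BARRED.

The limitation period began to run on September 9, 2008.
Adding the 6 years base period to September 9, 2008 gives a deadline of September 9, 2014, before any tolling.
The period was tolled for 307 days by the automatic bankruptcy stay (March 19, 2012 to January 20, 2013), pushing the deadline to July 13, 2015.
Nothing else in the chronology tolls or restarts the period.
Pereira filed on May 1, 2015, before the July 13, 2015 deadline, so the action is timely.

TIMELY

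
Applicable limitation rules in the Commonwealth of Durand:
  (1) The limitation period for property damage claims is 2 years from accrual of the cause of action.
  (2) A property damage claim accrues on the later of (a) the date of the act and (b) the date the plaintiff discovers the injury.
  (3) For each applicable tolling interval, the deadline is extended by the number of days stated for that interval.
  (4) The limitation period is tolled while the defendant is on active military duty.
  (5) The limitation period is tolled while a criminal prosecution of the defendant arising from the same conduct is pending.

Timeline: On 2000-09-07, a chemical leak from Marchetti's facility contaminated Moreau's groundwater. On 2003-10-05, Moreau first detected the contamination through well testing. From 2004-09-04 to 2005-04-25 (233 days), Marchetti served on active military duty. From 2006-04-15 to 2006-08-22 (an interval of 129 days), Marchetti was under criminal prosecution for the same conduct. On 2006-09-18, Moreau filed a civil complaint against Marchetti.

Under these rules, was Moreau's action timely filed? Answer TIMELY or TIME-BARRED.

TIMELY

Because discovery on 2003-10-05 post-dates the 2000-09-07 act, accrual under the later-of rule falls on 2003-10-05.
The untolled deadline — 2 years after 2003-10-05 — is 2005-10-05.
The period was tolled for 233 days by the defendant's active military service (2004-09-04 to 2005-04-25), pushing the deadline to 2006-05-26.
The pending criminal prosecution from 2006-04-15 to 2006-08-22 tolled the period for 129 days, extending the deadline to 2006-10-02.
Moreau filed on 2006-09-18, before the 2006-10-02 deadline, so the action is timely.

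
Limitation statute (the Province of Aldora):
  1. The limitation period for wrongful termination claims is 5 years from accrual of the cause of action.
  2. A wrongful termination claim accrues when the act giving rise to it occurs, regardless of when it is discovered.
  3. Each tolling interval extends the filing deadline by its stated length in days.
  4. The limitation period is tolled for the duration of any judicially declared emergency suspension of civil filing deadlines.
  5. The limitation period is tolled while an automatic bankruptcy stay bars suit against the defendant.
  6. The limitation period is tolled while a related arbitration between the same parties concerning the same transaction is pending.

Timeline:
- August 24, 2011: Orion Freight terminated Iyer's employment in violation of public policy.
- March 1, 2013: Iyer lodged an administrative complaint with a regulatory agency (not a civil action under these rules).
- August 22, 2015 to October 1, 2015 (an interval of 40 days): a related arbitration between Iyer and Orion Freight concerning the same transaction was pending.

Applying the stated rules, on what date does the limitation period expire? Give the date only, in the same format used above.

The cause of action accrued on August 24, 2011, the date of the act.
Adding the 5 years base period to August 24, 2011 gives a deadline of August 24, 2016, before any tolling.
Because the pending related arbitration ran from August 22, 2015 to October 1, 2015, the deadline is extended by 40 days to October 3, 2016.
None of the other events listed affects the running of the period under the stated rules.

October 3, 2016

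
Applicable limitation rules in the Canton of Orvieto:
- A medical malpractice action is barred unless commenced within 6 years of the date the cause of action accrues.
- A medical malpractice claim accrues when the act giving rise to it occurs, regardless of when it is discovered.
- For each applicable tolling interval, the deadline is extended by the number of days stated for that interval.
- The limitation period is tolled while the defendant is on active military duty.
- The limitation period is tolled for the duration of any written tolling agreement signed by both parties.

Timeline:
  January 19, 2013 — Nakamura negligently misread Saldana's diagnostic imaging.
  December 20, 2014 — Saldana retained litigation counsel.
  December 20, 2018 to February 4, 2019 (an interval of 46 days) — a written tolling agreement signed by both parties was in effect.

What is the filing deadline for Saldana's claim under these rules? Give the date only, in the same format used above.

March 6, 2019

The claim accrued on January 19, 2013, when the wrongful act occurred.
6 years from January 19, 2013 is January 19, 2019.
Because the written tolling agreement ran from December 20, 2018 to February 4, 2019, the deadline is extended by 46 days to March 6, 2019.
Nothing else in the chronology tolls or restarts the period.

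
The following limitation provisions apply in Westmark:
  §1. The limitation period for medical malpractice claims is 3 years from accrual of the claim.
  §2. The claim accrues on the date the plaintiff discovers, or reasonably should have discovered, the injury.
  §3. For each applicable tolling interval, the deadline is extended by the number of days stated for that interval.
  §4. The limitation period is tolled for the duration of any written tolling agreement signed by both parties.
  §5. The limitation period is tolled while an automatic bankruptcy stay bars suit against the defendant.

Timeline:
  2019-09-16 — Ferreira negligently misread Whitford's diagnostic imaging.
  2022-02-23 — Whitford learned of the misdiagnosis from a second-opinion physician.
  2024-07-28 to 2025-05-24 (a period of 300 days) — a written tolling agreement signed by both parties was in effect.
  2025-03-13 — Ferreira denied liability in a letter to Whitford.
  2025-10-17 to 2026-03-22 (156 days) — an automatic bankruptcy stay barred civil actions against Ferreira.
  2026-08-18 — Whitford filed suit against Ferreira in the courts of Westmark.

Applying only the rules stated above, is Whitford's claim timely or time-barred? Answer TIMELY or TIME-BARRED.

TIME-BARRED

The claim did not accrue until Whitford discovered the injury on 2022-02-23; the 2019-09-16 act date does not start the clock under the stated rule.
The untolled deadline — 3 years after 2022-02-23 — is 2025-02-23.
The written tolling agreement from 2024-07-28 to 2025-05-24 tolled the period for 300 days, extending the deadline to 2025-12-20.
The period was tolled for 156 days by the automatic bankruptcy stay (2025-10-17 to 2026-03-22), pushing the deadline to 2026-05-25.
The other events in the timeline have no effect on the limitation period under the stated rules.
Whitford filed on 2026-08-18, after the 2026-05-25 deadline, so the action is time-barred.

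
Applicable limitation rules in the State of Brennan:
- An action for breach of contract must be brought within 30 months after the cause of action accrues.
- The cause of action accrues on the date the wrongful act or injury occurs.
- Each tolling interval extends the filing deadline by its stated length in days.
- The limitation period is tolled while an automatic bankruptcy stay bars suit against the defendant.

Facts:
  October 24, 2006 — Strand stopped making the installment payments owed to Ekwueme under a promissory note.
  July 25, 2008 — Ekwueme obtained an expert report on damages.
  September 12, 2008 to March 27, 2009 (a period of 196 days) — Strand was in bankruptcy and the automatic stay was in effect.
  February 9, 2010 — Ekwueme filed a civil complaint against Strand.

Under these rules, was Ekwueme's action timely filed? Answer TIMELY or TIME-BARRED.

The claim accrued on October 24, 2006, when the wrongful act occurred.
30 months from October 24, 2006 is April 24, 2009.
Because the automatic bankruptcy stay ran from September 12, 2008 to March 27, 2009, the deadline is extended by 196 days to November 6, 2009.
Nothing else in the chronology tolls or restarts the period.
Filing on February 9, 2010 missed the November 6, 2009 deadline — the action is time-barred.

TIME-BARRED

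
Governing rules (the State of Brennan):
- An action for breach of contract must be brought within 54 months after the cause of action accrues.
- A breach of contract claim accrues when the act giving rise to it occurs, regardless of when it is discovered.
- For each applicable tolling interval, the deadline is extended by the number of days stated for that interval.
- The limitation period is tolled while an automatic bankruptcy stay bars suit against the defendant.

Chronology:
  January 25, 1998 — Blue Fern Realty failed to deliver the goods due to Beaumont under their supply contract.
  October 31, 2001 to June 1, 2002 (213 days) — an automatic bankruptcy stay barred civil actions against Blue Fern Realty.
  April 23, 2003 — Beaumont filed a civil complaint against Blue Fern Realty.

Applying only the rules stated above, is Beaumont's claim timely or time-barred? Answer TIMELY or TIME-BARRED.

The cause of action accrued on January 25, 1998, the date of the act.
The untolled deadline — 54 months after January 25, 1998 — is July 25, 2002.
The automatic bankruptcy stay from October 31, 2001 to June 1, 2002 tolled the period for 213 days, extending the deadline to February 23, 2003.
Beaumont filed on April 23, 2003, after the February 23, 2003 deadline, so the action is time-barred.

TIME-BARRED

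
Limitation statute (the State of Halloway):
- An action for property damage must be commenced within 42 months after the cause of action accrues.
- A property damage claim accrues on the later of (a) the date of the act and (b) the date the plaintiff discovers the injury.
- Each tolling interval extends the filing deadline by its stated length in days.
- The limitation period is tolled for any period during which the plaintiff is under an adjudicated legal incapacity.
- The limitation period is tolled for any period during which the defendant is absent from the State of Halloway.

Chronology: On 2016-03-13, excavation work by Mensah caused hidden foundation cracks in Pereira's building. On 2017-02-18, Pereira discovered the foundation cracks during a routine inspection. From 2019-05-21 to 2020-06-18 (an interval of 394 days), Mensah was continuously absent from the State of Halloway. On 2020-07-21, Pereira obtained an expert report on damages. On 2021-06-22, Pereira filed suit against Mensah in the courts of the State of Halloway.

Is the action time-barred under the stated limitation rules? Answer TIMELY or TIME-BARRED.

Because discovery on 2017-02-18 post-dates the 2016-03-13 act, accrual under the later-of rule falls on 2017-02-18.
The untolled deadline — 42 months after 2017-02-18 — is 2020-08-18.
The period was tolled for 394 days by the defendant's absence from the jurisdiction (2019-05-21 to 2020-06-18), pushing the deadline to 2021-09-16.
The other events in the timeline have no effect on the limitation period under the stated rules.
Filing on 2021-06-22 beat the 2021-09-16 deadline — the action is timely.

TIMELY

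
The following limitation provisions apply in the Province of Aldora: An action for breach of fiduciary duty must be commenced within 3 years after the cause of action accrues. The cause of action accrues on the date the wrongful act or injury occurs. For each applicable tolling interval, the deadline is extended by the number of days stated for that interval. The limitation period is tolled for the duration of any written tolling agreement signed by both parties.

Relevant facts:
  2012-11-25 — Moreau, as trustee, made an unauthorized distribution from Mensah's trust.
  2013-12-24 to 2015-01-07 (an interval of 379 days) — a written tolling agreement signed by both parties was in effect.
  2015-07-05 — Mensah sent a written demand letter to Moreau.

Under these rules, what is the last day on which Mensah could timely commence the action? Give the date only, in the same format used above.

2016-12-08

The claim accrued on 2012-11-25, when the wrongful act occurred.
The untolled deadline — 3 years after 2012-11-25 — is 2015-11-25.
The written tolling agreement from 2013-12-24 to 2015-01-07 tolled the period for 379 days, extending the deadline to 2016-12-08.
None of the other events listed affects the running of the period under the stated rules.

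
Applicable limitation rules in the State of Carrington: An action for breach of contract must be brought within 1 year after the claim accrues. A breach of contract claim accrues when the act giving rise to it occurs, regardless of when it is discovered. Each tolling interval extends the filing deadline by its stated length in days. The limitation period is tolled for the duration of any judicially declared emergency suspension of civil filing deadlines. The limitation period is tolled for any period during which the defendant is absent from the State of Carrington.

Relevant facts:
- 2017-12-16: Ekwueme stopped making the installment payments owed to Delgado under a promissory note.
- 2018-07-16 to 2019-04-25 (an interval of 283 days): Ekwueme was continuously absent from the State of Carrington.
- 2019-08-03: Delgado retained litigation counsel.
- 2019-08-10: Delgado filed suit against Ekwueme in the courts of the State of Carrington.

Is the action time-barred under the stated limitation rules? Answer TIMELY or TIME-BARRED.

The claim accrued on 2017-12-16, the date of the act.
The untolled deadline — 1 year after 2017-12-16 — is 2018-12-16.
The defendant's absence from the jurisdiction from 2018-07-16 to 2019-04-25 tolled the period for 283 days, extending the deadline to 2019-09-25.
The other events in the timeline have no effect on the limitation period under the stated rules.
The 2019-08-10 filing precedes the 2019-09-25 deadline; the claim is timely.

TIMELY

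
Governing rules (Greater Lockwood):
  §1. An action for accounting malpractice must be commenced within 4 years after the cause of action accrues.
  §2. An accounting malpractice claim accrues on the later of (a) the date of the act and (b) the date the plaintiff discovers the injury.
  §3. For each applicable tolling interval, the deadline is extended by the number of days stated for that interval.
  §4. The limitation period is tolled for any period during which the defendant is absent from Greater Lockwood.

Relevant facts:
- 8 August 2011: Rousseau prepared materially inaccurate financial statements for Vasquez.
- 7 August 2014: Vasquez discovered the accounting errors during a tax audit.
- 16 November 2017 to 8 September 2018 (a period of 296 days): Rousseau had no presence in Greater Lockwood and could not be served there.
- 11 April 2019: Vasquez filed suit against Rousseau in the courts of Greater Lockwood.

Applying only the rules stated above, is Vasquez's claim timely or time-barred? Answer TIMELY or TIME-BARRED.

TIMELY

Because discovery on 7 August 2014 post-dates the 8 August 2011 act, accrual under the later-of rule falls on 7 August 2014.
4 years from 7 August 2014 is 7 August 2018.
The defendant's absence from the jurisdiction from 16 November 2017 to 8 September 2018 tolled the period for 296 days, extending the deadline to 30 May 2019.
Vasquez filed on 11 April 2019, before the 30 May 2019 deadline, so the action is timely.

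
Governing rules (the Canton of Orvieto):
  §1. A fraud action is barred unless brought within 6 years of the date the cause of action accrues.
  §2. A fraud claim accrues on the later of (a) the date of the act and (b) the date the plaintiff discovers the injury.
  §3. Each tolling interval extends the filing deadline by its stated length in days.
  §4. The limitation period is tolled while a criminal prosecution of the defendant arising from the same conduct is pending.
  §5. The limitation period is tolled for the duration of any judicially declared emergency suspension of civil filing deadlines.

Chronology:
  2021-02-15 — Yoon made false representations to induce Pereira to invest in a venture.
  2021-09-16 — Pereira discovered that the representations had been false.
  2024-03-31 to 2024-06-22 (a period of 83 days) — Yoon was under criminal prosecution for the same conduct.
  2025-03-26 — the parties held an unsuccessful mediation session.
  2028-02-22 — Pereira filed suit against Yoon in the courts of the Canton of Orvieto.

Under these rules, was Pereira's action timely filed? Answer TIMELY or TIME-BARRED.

Taking the later of the act (2021-02-15) and discovery (2021-09-16), the claim accrued on 2021-09-16.
6 years from 2021-09-16 is 2027-09-16.
Because the pending criminal prosecution ran from 2024-03-31 to 2024-06-22, the deadline is extended by 83 days to 2027-12-08.
The other events in the timeline have no effect on the limitation period under the stated rules.
The 2028-02-22 filing falls after the 2027-12-08 deadline; the claim is time-barred.

TIME-BARRED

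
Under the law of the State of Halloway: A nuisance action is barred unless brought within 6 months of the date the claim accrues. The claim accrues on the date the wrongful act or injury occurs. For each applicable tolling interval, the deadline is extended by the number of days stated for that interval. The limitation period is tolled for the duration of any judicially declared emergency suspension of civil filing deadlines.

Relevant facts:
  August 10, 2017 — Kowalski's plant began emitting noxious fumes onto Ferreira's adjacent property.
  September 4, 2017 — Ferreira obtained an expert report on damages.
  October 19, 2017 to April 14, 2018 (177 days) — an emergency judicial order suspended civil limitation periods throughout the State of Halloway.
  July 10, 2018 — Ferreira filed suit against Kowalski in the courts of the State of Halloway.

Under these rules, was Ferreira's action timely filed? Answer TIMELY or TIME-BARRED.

TIMELY

The claim accrued on August 10, 2017, the date of the act.
Adding the 6 months base period to August 10, 2017 gives a deadline of February 10, 2018, before any tolling.
The emergency suspension of filing deadlines from October 19, 2017 to April 14, 2018 tolled the period for 177 days, extending the deadline to August 6, 2018.
Nothing else in the chronology tolls or restarts the period.
The July 10, 2018 filing precedes the August 6, 2018 deadline; the claim is timely.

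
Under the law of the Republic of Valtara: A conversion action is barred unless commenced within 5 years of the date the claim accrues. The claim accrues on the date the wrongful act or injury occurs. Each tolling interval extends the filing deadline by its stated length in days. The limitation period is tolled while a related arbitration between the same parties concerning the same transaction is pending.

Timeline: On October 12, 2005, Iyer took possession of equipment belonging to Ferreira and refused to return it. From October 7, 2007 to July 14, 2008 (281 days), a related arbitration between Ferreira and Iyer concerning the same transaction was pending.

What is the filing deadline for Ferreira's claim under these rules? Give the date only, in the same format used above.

The claim accrued on October 12, 2005, the date of the act.
The untolled deadline — 5 years after October 12, 2005 — is October 12, 2010.
The pending related arbitration from October 7, 2007 to July 14, 2008 tolled the period for 281 days, extending the deadline to July 20, 2011.

July 20, 2011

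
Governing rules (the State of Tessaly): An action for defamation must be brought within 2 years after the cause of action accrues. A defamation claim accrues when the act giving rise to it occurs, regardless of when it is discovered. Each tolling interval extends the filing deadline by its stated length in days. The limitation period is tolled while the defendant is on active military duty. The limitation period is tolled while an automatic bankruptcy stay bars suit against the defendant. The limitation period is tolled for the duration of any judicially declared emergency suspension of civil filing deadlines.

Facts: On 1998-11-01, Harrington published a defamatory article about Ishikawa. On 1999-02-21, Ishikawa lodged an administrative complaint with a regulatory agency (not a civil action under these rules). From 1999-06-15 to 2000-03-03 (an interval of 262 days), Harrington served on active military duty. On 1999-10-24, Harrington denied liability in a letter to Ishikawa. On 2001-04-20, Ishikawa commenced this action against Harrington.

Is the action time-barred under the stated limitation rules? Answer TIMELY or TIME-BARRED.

TIMELY

The cause of action accrued on 1998-11-01, the date of the act.
The untolled deadline — 2 years after 1998-11-01 — is 2000-11-01.
The defendant's active military service from 1999-06-15 to 2000-03-03 tolled the period for 262 days, extending the deadline to 2001-07-21.
Nothing else in the chronology tolls or restarts the period.
Ishikawa filed on 2001-04-20, before the 2001-07-21 deadline, so the action is timely.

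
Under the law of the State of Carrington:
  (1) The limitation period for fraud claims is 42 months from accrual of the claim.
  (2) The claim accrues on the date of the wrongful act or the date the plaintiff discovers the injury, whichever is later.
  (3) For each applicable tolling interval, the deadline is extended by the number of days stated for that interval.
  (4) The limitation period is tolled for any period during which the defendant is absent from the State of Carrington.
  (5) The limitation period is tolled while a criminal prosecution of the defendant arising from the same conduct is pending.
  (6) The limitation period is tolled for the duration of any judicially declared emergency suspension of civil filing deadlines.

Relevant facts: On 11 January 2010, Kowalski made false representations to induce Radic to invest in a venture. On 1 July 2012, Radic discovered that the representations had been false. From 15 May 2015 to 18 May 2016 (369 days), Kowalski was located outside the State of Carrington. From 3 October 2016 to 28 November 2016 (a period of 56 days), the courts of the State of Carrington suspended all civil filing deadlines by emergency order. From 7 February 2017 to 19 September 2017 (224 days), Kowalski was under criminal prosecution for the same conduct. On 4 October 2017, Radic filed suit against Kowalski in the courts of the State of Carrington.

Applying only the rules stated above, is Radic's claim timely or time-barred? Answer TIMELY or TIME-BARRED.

TIMELY

Because discovery on 1 July 2012 post-dates the 11 January 2010 act, accrual under the later-of rule falls on 1 July 2012.
42 months from 1 July 2012 is 1 January 2016.
Because the defendant's absence from the jurisdiction ran from 15 May 2015 to 18 May 2016, the deadline is extended by 369 days to 4 January 2017.
Because the emergency suspension of filing deadlines ran from 3 October 2016 to 28 November 2016, the deadline is extended by 56 days to 1 March 2017.
Because the pending criminal prosecution ran from 7 February 2017 to 19 September 2017, the deadline is extended by 224 days to 11 October 2017.
Filing on 4 October 2017 beat the 11 October 2017 deadline — the action is timely.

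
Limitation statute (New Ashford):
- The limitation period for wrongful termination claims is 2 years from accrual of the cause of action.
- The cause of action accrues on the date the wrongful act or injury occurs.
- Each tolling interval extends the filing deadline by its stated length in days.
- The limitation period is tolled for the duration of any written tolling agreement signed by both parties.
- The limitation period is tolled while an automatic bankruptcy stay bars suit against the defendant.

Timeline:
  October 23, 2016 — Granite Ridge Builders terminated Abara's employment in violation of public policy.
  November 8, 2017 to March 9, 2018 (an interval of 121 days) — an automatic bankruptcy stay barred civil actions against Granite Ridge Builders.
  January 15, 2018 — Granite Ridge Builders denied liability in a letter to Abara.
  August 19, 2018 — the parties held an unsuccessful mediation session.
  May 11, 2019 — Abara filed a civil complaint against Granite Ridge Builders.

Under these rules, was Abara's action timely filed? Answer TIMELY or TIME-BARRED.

TIME-BARRED

The cause of action accrued on October 23, 2016, the date of the act.
2 years from October 23, 2016 is October 23, 2018.
Because the automatic bankruptcy stay ran from November 8, 2017 to March 9, 2018, the deadline is extended by 121 days to February 21, 2019.
None of the other events listed affects the running of the period under the stated rules.
Filing on May 11, 2019 missed the February 21, 2019 deadline — the action is time-barred.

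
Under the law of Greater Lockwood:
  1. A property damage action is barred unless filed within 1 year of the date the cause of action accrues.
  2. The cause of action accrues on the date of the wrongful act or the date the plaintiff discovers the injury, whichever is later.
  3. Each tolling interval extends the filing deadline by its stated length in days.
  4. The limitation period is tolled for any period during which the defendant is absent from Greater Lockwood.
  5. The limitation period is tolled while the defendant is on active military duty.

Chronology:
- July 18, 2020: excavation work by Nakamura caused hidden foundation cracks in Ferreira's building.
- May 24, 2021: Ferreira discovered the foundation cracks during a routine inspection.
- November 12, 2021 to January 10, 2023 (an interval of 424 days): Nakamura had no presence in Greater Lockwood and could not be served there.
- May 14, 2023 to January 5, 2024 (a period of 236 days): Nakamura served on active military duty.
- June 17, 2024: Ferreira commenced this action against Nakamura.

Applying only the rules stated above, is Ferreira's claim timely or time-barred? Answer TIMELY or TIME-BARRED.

Taking the later of the act (July 18, 2020) and discovery (May 24, 2021), the claim accrued on May 24, 2021.
The untolled deadline — 1 year after May 24, 2021 — is May 24, 2022.
The defendant's absence from the jurisdiction from November 12, 2021 to January 10, 2023 tolled the period for 424 days, extending the deadline to July 22, 2023.
Because the defendant's active military service ran from May 14, 2023 to January 5, 2024, the deadline is extended by 236 days to March 14, 2024.
Filing on June 17, 2024 missed the March 14, 2024 deadline — the action is time-barred.

TIME-BARRED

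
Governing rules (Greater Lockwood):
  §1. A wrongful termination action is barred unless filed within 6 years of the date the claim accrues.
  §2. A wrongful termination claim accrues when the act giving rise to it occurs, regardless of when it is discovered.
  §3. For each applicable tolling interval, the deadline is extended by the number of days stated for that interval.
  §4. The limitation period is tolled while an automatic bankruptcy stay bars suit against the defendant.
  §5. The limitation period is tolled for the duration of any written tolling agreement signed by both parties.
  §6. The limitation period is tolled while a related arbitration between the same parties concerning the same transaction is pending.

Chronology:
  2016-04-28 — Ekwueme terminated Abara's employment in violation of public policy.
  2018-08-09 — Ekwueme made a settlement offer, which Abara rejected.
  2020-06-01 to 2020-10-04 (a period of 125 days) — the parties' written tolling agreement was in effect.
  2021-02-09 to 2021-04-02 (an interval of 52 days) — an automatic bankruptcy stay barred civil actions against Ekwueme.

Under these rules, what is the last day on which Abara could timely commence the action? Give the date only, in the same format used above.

2022-10-22

The limitation period began to run on 2016-04-28.
Adding the 6 years base period to 2016-04-28 gives a deadline of 2022-04-28, before any tolling.
Because the written tolling agreement ran from 2020-06-01 to 2020-10-04, the deadline is extended by 125 days to 2022-08-31.
The period was tolled for 52 days by the automatic bankruptcy stay (2021-02-09 to 2021-04-02), pushing the deadline to 2022-10-22.
Nothing else in the chronology tolls or restarts the period.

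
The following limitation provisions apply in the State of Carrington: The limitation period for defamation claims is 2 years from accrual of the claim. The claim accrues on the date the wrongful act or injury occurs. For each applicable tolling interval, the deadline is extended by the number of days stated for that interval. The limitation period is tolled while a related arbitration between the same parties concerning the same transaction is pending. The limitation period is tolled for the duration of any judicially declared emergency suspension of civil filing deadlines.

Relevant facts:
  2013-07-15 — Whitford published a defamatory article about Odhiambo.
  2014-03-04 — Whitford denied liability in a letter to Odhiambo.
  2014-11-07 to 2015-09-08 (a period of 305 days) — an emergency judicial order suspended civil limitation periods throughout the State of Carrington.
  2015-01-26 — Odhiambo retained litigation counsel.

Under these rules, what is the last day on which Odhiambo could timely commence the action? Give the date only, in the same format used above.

2016-05-15

The claim accrued on 2013-07-15, the date of the act.
2 years from 2013-07-15 is 2015-07-15.
The period was tolled for 305 days by the emergency suspension of filing deadlines (2014-11-07 to 2015-09-08), pushing the deadline to 2016-05-15.
None of the other events listed affects the running of the period under the stated rules.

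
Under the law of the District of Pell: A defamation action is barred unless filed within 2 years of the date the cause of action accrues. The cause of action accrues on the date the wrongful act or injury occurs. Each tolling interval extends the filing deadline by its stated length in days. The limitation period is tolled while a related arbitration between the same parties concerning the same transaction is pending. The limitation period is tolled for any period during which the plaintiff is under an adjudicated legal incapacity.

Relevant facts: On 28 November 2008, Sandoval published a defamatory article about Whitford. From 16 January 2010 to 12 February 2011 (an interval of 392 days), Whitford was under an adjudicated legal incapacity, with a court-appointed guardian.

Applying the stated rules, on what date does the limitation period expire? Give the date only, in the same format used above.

25 December 2011

The claim accrued on 28 November 2008, when the wrongful act occurred.
The untolled deadline — 2 years after 28 November 2008 — is 28 November 2010.
The plaintiff's legal incapacity from 16 January 2010 to 12 February 2011 tolled the period for 392 days, extending the deadline to 25 December 2011.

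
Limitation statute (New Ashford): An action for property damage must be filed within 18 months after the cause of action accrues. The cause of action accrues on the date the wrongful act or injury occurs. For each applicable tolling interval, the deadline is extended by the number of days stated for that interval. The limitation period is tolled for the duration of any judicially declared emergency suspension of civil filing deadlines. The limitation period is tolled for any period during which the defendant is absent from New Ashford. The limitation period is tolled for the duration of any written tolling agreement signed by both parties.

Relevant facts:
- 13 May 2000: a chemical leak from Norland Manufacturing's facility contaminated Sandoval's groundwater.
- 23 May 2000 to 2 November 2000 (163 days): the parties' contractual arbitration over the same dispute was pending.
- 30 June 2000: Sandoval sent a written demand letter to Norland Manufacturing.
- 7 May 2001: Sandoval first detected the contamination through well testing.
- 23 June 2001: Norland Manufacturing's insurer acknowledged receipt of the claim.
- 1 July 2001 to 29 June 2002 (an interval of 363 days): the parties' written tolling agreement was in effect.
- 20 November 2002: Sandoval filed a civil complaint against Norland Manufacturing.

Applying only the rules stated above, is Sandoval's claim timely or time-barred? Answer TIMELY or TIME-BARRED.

Accrual is governed by the date of the act, so the period began to run on 13 May 2000; the later discovery on 7 May 2001 is irrelevant under the stated rule.
Adding the 18 months base period to 13 May 2000 gives a deadline of 13 November 2001, before any tolling.
The period was tolled for 363 days by the written tolling agreement (1 July 2001 to 29 June 2002), pushing the deadline to 11 November 2002.
Although a pending arbitration ran from 23 May 2000 to 2 November 2000, the stated rules do not make that a tolling event, so it is disregarded.
The other events in the timeline have no effect on the limitation period under the stated rules.
Filing on 20 November 2002 missed the 11 November 2002 deadline — the action is time-barred.

TIME-BARRED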